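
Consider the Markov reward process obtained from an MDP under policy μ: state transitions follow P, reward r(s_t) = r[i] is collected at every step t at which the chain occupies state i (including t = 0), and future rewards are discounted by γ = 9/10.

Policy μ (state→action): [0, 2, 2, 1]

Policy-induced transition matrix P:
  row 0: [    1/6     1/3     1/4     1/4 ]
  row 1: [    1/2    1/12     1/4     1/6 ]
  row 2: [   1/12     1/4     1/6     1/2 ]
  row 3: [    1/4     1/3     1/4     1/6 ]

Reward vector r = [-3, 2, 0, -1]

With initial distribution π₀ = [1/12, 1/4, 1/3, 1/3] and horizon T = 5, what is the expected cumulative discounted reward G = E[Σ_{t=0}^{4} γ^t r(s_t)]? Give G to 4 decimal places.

t=0: π = [0.0833, 0.2500, 0.3333, 0.3333], E[r] = -0.0833, γ^t·E[r] = -0.083333, running G = -0.083333
t=1: π = [0.2500, 0.2431, 0.2222, 0.2847], E[r] = -0.5486, γ^t·E[r] = -0.493750, running G = -0.577083
t=2: π = [0.2529, 0.2541, 0.2315, 0.2616], E[r] = -0.5122, γ^t·E[r] = -0.414844, running G = -0.991927
t=3: π = [0.2539, 0.2505, 0.2307, 0.2649], E[r] = -0.5254, γ^t·E[r] = -0.383027, running G = -1.374954
t=4: π = [0.2530, 0.2515, 0.2308, 0.2647], E[r] = -0.5209, γ^t·E[r] = -0.341732, running G = -1.716686

G = -1.7167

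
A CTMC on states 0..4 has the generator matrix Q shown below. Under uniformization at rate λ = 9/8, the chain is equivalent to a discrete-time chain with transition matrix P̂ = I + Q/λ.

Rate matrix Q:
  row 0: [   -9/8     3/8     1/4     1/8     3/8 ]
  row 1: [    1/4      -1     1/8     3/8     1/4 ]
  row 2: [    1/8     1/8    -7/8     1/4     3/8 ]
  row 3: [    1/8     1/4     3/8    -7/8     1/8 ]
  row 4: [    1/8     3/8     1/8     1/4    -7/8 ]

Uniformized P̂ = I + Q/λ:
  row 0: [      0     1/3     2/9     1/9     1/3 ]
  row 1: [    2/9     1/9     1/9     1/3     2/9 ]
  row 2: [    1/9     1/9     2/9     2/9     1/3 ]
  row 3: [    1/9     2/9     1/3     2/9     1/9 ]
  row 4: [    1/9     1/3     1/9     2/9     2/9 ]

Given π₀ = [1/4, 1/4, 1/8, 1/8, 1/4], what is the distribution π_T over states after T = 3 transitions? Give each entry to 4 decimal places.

t=0: π = [0.2500, 0.2500, 0.1250, 0.1250, 0.2500]
t=1: π = [0.1111, 0.2361, 0.1806, 0.2222, 0.2500]
t=2: π = [0.1250, 0.2160, 0.1929, 0.2361, 0.2299]
t=3: π = [0.1212, 0.2162, 0.1989, 0.2323, 0.2313]

π = [0.1212, 0.2162, 0.1989, 0.2323, 0.2313]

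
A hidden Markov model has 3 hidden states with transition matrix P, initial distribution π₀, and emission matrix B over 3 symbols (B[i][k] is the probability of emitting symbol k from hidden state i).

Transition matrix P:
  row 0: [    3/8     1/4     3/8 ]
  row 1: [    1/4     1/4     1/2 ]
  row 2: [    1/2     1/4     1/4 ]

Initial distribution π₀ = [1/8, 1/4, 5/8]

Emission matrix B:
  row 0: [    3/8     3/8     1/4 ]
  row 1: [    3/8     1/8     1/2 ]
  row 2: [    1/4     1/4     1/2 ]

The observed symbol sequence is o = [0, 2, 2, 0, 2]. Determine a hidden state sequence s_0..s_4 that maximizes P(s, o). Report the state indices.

path = [2, 1, 2, 0, 2]

t=0: δ = [4.688e-02, 9.375e-02, 1.562e-01]  (obs o_0=0)
t=1: δ = [1.953e-02, 1.953e-02, 2.344e-02]  ψ = [2, 2, 1]  (obs o_1=2)
t=2: δ = [2.930e-03, 2.930e-03, 4.883e-03]  ψ = [2, 2, 1]  (obs o_2=2)
t=3: δ = [9.155e-04, 4.578e-04, 3.662e-04]  ψ = [2, 2, 1]  (obs o_3=0)
t=4: δ = [8.583e-05, 1.144e-04, 1.717e-04]  ψ = [0, 0, 0]  (obs o_4=2)
backtrack: best end state = 2; path = [2, 1, 2, 0, 2]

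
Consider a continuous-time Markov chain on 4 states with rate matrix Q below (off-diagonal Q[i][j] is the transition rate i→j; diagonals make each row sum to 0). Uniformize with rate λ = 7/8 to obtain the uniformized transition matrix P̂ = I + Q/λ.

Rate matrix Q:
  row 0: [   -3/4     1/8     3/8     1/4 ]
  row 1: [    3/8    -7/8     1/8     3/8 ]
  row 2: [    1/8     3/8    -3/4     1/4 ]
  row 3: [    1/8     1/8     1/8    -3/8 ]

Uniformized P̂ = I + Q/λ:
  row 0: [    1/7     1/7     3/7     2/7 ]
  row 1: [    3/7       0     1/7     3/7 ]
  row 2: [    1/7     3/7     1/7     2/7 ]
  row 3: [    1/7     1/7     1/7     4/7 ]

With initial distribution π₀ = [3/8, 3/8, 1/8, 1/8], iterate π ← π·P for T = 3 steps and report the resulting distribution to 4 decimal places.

t=0: π = [0.3750, 0.3750, 0.1250, 0.1250]
t=1: π = [0.2500, 0.1250, 0.2500, 0.3750]
t=2: π = [0.1786, 0.1964, 0.2143, 0.4107]
t=3: π = [0.1990, 0.1760, 0.1939, 0.4311]

π = [0.1990, 0.1760, 0.1939, 0.4311]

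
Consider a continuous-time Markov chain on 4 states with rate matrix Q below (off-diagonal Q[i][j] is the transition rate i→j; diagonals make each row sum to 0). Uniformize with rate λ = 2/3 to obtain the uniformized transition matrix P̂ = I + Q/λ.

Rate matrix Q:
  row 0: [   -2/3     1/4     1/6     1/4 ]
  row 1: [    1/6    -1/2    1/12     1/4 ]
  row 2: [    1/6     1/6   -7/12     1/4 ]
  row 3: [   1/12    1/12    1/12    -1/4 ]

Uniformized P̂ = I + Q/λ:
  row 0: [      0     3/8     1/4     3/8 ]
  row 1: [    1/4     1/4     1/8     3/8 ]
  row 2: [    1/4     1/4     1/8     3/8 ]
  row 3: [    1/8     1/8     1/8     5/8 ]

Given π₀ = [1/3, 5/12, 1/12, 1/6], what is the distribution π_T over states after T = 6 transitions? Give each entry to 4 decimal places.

t=0: π = [0.3333, 0.4167, 0.0833, 0.1667]
t=1: π = [0.1458, 0.2708, 0.1667, 0.4167]
t=2: π = [0.1615, 0.2161, 0.1432, 0.4792]
t=3: π = [0.1497, 0.2103, 0.1452, 0.4948]
t=4: π = [0.1507, 0.2069, 0.1437, 0.4987]
t=5: π = [0.1500, 0.2065, 0.1438, 0.4997]
t=6: π = [0.1500, 0.2063, 0.1437, 0.4999]

π = [0.1500, 0.2063, 0.1437, 0.4999]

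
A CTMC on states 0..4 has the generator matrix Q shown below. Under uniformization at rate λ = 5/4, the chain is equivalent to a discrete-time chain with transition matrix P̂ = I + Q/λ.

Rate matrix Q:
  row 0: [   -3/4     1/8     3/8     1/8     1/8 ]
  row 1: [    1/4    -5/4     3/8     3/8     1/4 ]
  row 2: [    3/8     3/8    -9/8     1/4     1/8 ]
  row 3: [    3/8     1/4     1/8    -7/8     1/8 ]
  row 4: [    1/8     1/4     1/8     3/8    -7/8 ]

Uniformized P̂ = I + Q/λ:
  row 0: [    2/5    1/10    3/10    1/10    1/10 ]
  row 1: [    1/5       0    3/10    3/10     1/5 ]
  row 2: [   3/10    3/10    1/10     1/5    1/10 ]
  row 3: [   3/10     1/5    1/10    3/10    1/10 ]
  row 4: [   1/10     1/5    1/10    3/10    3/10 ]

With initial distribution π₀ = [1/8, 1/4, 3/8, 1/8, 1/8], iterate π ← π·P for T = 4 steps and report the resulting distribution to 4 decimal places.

t=0: π = [0.1250, 0.2500, 0.3750, 0.1250, 0.1250]
t=1: π = [0.2625, 0.1750, 0.1750, 0.2375, 0.1500]
t=2: π = [0.2788, 0.1563, 0.1875, 0.2300, 0.1475]
t=3: π = [0.2828, 0.1596, 0.1870, 0.2255, 0.1451]
t=4: π = [0.2833, 0.1585, 0.1885, 0.2248, 0.1450]

π = [0.2833, 0.1585, 0.1885, 0.2248, 0.1450]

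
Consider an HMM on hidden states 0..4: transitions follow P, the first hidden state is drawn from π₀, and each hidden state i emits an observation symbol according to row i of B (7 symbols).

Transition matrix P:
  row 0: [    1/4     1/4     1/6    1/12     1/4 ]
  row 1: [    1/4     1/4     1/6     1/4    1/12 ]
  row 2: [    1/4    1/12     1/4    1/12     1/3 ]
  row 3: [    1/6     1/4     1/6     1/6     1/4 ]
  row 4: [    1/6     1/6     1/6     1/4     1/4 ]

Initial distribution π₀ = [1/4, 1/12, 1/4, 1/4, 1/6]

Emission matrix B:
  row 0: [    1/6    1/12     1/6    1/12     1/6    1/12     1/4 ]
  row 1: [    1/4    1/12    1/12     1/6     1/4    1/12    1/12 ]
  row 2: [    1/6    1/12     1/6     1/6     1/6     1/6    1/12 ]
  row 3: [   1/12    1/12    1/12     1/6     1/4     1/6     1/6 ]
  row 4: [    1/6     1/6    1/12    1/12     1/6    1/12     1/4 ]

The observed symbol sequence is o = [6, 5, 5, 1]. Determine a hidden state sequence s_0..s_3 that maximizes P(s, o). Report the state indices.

t=0: δ = [6.250e-02, 6.944e-03, 2.083e-02, 4.167e-02, 4.167e-02]  (obs o_0=6)
t=1: δ = [1.302e-03, 1.302e-03, 1.736e-03, 1.736e-03, 1.302e-03]  ψ = [0, 0, 0, 4, 0]  (obs o_1=5)
t=2: δ = [3.617e-05, 3.617e-05, 7.234e-05, 5.425e-05, 4.823e-05]  ψ = [2, 3, 2, 1, 2]  (obs o_2=5)
t=3: δ = [1.507e-06, 1.130e-06, 1.507e-06, 1.005e-06, 4.019e-06]  ψ = [2, 3, 2, 4, 2]  (obs o_3=1)
backtrack: best end state = 4; path = [0, 2, 2, 4]

path = [0, 2, 2, 4]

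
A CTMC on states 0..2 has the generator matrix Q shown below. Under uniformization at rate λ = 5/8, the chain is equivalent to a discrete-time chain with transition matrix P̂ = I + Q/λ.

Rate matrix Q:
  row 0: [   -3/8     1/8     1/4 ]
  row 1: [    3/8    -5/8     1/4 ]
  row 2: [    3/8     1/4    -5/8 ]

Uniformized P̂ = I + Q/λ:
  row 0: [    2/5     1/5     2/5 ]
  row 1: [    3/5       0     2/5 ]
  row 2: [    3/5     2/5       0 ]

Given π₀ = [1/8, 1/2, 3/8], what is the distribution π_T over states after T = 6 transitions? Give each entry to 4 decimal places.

t=0: π = [0.1250, 0.5000, 0.3750]
t=1: π = [0.5750, 0.1750, 0.2500]
t=2: π = [0.4850, 0.2150, 0.3000]
t=3: π = [0.5030, 0.2170, 0.2800]
t=4: π = [0.4994, 0.2126, 0.2880]
t=5: π = [0.5001, 0.2151, 0.2848]
t=6: π = [0.5000, 0.2139, 0.2861]

π = [0.5000, 0.2139, 0.2861]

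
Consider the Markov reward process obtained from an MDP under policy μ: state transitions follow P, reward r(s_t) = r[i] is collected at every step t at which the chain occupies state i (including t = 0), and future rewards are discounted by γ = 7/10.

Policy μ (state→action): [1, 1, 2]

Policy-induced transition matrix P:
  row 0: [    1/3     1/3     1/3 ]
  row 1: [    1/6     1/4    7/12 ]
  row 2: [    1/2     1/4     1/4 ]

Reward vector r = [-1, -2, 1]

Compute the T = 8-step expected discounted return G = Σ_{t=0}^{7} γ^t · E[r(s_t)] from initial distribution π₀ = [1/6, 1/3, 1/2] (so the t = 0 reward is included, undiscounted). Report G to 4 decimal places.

t=0: π = [0.1667, 0.3333, 0.5000], E[r] = -0.3333, γ^t·E[r] = -0.333333, running G = -0.333333
t=1: π = [0.3611, 0.2639, 0.3750], E[r] = -0.5139, γ^t·E[r] = -0.359722, running G = -0.693056
t=2: π = [0.3519, 0.2801, 0.3681], E[r] = -0.5440, γ^t·E[r] = -0.266551, running G = -0.959606
t=3: π = [0.3480, 0.2793, 0.3727], E[r] = -0.5340, γ^t·E[r] = -0.183145, running G = -1.142752
t=4: π = [0.3489, 0.2790, 0.3721], E[r] = -0.5348, γ^t·E[r] = -0.128402, running G = -1.271154
t=5: π = [0.3489, 0.2791, 0.3721], E[r] = -0.5349, γ^t·E[r] = -0.089905, running G = -1.361059
t=6: π = [0.3488, 0.2791, 0.3721], E[r] = -0.5349, γ^t·E[r] = -0.062928, running G = -1.423987
t=7: π = [0.3488, 0.2791, 0.3721], E[r] = -0.5349, γ^t·E[r] = -0.044050, running G = -1.468037

G = -1.4680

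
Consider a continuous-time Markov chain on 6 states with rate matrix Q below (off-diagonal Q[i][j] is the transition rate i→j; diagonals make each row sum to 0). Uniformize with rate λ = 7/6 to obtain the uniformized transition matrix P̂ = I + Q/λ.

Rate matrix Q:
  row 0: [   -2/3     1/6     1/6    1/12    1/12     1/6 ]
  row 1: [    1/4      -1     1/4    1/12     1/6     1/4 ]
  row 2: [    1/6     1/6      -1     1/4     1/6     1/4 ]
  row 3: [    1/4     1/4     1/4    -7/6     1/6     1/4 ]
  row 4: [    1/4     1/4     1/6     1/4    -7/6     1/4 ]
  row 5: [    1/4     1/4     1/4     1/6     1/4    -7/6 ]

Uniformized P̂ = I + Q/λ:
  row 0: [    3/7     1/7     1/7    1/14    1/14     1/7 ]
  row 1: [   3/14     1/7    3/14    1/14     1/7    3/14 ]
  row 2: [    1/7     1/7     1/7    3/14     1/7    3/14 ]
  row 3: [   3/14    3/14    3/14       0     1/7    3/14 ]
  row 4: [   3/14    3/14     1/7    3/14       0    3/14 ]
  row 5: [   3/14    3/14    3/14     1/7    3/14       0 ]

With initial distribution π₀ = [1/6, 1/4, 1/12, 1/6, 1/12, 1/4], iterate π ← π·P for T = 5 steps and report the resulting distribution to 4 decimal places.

t=0: π = [0.1667, 0.2500, 0.0833, 0.1667, 0.0833, 0.2500]
t=1: π = [0.2440, 0.1786, 0.1905, 0.1012, 0.1369, 0.1488]
t=2: π = [0.2530, 0.1705, 0.1735, 0.1216, 0.1165, 0.1650]
t=3: π = [0.2561, 0.1716, 0.1755, 0.1159, 0.1199, 0.1609]
t=4: π = [0.2566, 0.1712, 0.1749, 0.1168, 0.1189, 0.1615]
t=5: π = [0.2568, 0.1712, 0.1750, 0.1166, 0.1191, 0.1613]

π = [0.2568, 0.1712, 0.1750, 0.1166, 0.1191, 0.1613]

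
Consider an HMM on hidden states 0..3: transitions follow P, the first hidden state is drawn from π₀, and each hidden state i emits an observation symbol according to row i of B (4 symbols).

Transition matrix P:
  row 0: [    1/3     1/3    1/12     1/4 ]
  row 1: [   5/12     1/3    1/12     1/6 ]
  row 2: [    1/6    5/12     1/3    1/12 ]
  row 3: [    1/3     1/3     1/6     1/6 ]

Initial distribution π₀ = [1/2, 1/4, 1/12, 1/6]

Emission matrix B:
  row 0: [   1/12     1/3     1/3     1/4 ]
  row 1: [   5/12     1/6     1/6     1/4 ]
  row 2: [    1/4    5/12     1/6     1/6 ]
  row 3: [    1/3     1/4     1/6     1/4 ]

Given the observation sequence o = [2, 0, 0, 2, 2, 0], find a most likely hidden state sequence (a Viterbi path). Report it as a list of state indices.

path = [0, 1, 1, 0, 0, 1]

t=0: δ = [1.667e-01, 4.167e-02, 1.389e-02, 2.778e-02]  (obs o_0=2)
t=1: δ = [4.630e-03, 2.315e-02, 3.472e-03, 1.389e-02]  ψ = [0, 0, 0, 0]  (obs o_1=0)
t=2: δ = [8.038e-04, 3.215e-03, 5.787e-04, 1.286e-03]  ψ = [1, 1, 3, 1]  (obs o_2=0)
t=3: δ = [4.465e-04, 1.786e-04, 4.465e-05, 8.931e-05]  ψ = [1, 1, 1, 1]  (obs o_3=2)
t=4: δ = [4.961e-05, 2.481e-05, 6.202e-06, 1.861e-05]  ψ = [0, 0, 0, 0]  (obs o_4=2)
t=5: δ = [1.378e-06, 6.891e-06, 1.034e-06, 4.135e-06]  ψ = [0, 0, 0, 0]  (obs o_5=0)
backtrack: best end state = 1; path = [0, 1, 1, 0, 0, 1]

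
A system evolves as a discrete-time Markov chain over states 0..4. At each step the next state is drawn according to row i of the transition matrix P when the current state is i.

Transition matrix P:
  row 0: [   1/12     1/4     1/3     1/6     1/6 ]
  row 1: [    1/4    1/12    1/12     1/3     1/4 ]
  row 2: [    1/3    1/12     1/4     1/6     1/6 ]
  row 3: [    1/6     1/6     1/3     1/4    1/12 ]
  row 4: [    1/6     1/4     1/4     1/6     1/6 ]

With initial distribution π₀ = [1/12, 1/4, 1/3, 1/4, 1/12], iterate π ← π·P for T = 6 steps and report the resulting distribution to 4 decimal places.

t=0: π = [0.0833, 0.2500, 0.3333, 0.2500, 0.0833]
t=1: π = [0.2361, 0.1319, 0.2361, 0.2292, 0.1667]
t=2: π = [0.1973, 0.1696, 0.2668, 0.2078, 0.1586]
t=3: π = [0.2088, 0.1600, 0.2555, 0.2122, 0.1635]
t=4: π = [0.2052, 0.1631, 0.2584, 0.2110, 0.1623]
t=5: π = [0.2062, 0.1622, 0.2575, 0.2114, 0.1627]
t=6: π = [0.2059, 0.1624, 0.2578, 0.2113, 0.1626]

π = [0.2059, 0.1624, 0.2578, 0.2113, 0.1626]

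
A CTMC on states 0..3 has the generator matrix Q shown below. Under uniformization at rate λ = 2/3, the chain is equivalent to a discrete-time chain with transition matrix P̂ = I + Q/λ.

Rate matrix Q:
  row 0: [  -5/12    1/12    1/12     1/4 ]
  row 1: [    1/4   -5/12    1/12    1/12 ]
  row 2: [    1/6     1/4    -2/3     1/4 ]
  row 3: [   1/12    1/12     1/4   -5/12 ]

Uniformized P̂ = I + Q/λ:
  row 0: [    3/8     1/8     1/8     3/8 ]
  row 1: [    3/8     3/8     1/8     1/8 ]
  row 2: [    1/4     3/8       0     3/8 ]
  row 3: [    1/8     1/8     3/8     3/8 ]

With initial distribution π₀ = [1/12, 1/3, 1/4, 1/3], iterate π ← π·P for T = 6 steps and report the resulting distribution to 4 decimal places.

t=0: π = [0.0833, 0.3333, 0.2500, 0.3333]
t=1: π = [0.2604, 0.2708, 0.1771, 0.2917]
t=2: π = [0.2799, 0.2370, 0.1758, 0.3073]
t=3: π = [0.2762, 0.2282, 0.1799, 0.3158]
t=4: π = [0.2736, 0.2270, 0.1815, 0.3180]
t=5: π = [0.2728, 0.2271, 0.1818, 0.3182]
t=6: π = [0.2727, 0.2272, 0.1818, 0.3182]

π = [0.2727, 0.2272, 0.1818, 0.3182]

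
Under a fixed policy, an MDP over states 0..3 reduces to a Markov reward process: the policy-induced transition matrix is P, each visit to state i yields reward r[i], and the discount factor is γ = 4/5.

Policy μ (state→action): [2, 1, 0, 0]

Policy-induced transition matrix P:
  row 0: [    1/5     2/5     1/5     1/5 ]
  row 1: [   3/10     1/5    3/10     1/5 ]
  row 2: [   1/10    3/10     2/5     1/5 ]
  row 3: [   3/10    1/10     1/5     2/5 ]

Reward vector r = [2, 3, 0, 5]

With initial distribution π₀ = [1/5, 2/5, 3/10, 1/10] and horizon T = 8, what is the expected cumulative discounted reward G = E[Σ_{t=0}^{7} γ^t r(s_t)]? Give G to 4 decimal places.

G = 9.6878

t=0: π = [0.2000, 0.4000, 0.3000, 0.1000], E[r] = 2.1000, γ^t·E[r] = 2.100000, running G = 2.100000
t=1: π = [0.2200, 0.2600, 0.3000, 0.2200], E[r] = 2.3200, γ^t·E[r] = 1.856000, running G = 3.956000
t=2: π = [0.2180, 0.2520, 0.2860, 0.2440], E[r] = 2.4120, γ^t·E[r] = 1.543680, running G = 5.499680
t=3: π = [0.2210, 0.2478, 0.2824, 0.2488], E[r] = 2.4294, γ^t·E[r] = 1.243853, running G = 6.743533
t=4: π = [0.2214, 0.2476, 0.2813, 0.2498], E[r] = 2.4343, γ^t·E[r] = 0.997097, running G = 7.740630
t=5: π = [0.2216, 0.2474, 0.2810, 0.2500], E[r] = 2.4353, γ^t·E[r] = 0.797991, running G = 8.538621
t=6: π = [0.2216, 0.2474, 0.2809, 0.2500], E[r] = 2.4355, γ^t·E[r] = 0.638454, running G = 9.177075
t=7: π = [0.2216, 0.2474, 0.2809, 0.2500], E[r] = 2.4356, γ^t·E[r] = 0.510773, running G = 9.687847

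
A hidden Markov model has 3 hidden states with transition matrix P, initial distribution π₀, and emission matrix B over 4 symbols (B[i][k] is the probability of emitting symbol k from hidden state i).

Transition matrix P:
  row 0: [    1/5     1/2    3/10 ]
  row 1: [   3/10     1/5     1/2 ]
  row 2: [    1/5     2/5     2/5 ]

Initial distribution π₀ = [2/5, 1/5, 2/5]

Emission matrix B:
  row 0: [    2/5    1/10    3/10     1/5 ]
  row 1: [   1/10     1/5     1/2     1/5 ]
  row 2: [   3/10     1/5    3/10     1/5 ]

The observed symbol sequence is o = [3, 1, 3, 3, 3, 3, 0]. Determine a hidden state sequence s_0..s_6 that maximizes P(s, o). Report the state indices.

t=0: δ = [8.000e-02, 4.000e-02, 8.000e-02]  (obs o_0=3)
t=1: δ = [1.600e-03, 8.000e-03, 6.400e-03]  ψ = [0, 0, 2]  (obs o_1=1)
t=2: δ = [4.800e-04, 5.120e-04, 8.000e-04]  ψ = [1, 2, 1]  (obs o_2=3)
t=3: δ = [3.200e-05, 6.400e-05, 6.400e-05]  ψ = [2, 2, 2]  (obs o_3=3)
t=4: δ = [3.840e-06, 5.120e-06, 6.400e-06]  ψ = [1, 2, 1]  (obs o_4=3)
t=5: δ = [3.072e-07, 5.120e-07, 5.120e-07]  ψ = [1, 2, 1]  (obs o_5=3)
t=6: δ = [6.144e-08, 2.048e-08, 7.680e-08]  ψ = [1, 2, 1]  (obs o_6=0)
backtrack: best end state = 2; path = [0, 1, 2, 1, 2, 1, 2]

path = [0, 1, 2, 1, 2, 1, 2]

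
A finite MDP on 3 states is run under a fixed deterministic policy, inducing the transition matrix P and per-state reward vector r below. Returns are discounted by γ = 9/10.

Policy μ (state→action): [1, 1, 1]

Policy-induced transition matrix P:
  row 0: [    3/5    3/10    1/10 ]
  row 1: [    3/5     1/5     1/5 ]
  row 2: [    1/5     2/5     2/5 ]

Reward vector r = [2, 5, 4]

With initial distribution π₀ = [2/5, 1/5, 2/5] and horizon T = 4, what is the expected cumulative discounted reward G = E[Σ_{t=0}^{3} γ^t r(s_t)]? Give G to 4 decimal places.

t=0: π = [0.4000, 0.2000, 0.4000], E[r] = 3.4000, γ^t·E[r] = 3.400000, running G = 3.400000
t=1: π = [0.4400, 0.3200, 0.2400], E[r] = 3.4400, γ^t·E[r] = 3.096000, running G = 6.496000
t=2: π = [0.5040, 0.2920, 0.2040], E[r] = 3.2840, γ^t·E[r] = 2.660040, running G = 9.156040
t=3: π = [0.5184, 0.2912, 0.1904], E[r] = 3.2544, γ^t·E[r] = 2.372458, running G = 11.528498

G = 11.5285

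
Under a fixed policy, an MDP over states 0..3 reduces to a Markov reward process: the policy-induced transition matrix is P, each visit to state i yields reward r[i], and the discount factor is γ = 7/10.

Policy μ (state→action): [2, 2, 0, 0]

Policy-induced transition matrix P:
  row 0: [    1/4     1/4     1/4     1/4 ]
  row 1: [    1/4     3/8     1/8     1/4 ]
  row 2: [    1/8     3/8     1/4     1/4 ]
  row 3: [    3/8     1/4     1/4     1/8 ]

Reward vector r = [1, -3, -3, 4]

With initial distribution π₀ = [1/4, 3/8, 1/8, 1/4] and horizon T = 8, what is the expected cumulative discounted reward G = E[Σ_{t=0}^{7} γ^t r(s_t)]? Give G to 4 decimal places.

t=0: π = [0.2500, 0.3750, 0.1250, 0.2500], E[r] = -0.2500, γ^t·E[r] = -0.250000, running G = -0.250000
t=1: π = [0.2656, 0.3125, 0.2031, 0.2188], E[r] = -0.4063, γ^t·E[r] = -0.284375, running G = -0.534375
t=2: π = [0.2520, 0.3145, 0.2109, 0.2227], E[r] = -0.4336, γ^t·E[r] = -0.212461, running G = -0.746836
t=3: π = [0.2515, 0.3157, 0.2107, 0.2222], E[r] = -0.4390, γ^t·E[r] = -0.150565, running G = -0.897401
t=4: π = [0.2514, 0.3158, 0.2105, 0.2222], E[r] = -0.4387, γ^t·E[r] = -0.105322, running G = -1.002723
t=5: π = [0.2515, 0.3158, 0.2105, 0.2222], E[r] = -0.4386, γ^t·E[r] = -0.073717, running G = -1.076440
t=6: π = [0.2515, 0.3158, 0.2105, 0.2222], E[r] = -0.4386, γ^t·E[r] = -0.051600, running G = -1.128040
t=7: π = [0.2515, 0.3158, 0.2105, 0.2222], E[r] = -0.4386, γ^t·E[r] = -0.036120, running G = -1.164160

G = -1.1642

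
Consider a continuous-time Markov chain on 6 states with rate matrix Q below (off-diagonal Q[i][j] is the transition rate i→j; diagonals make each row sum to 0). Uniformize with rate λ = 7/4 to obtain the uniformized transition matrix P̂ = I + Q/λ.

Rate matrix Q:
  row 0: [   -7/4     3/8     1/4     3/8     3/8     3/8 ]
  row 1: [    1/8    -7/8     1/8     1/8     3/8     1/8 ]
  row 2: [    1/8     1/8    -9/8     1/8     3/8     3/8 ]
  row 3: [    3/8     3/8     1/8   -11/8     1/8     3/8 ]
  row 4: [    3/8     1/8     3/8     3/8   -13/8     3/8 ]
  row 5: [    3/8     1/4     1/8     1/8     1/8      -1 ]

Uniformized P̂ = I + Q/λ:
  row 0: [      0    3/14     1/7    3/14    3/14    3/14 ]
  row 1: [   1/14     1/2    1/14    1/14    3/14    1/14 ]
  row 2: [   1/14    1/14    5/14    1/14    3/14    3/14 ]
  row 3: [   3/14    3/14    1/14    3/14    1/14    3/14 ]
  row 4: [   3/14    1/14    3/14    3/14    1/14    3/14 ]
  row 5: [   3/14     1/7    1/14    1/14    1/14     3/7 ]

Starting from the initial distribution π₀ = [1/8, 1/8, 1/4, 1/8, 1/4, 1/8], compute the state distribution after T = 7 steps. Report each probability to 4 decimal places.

π = [0.1339, 0.2198, 0.1418, 0.1294, 0.1422, 0.2329]

t=0: π = [0.1250, 0.1250, 0.2500, 0.1250, 0.2500, 0.1250]
t=1: π = [0.1339, 0.1696, 0.1875, 0.1429, 0.1429, 0.2232]
t=2: π = [0.1346, 0.1996, 0.1550, 0.1314, 0.1416, 0.2379]
t=3: π = [0.1348, 0.2120, 0.1455, 0.1296, 0.1413, 0.2367]
t=4: π = [0.1343, 0.2170, 0.1428, 0.1294, 0.1418, 0.2347]
t=5: π = [0.1341, 0.2189, 0.1421, 0.1294, 0.1420, 0.2336]
t=6: π = [0.1340, 0.2195, 0.1419, 0.1294, 0.1421, 0.2331]
t=7: π = [0.1339, 0.2198, 0.1418, 0.1294, 0.1422, 0.2329]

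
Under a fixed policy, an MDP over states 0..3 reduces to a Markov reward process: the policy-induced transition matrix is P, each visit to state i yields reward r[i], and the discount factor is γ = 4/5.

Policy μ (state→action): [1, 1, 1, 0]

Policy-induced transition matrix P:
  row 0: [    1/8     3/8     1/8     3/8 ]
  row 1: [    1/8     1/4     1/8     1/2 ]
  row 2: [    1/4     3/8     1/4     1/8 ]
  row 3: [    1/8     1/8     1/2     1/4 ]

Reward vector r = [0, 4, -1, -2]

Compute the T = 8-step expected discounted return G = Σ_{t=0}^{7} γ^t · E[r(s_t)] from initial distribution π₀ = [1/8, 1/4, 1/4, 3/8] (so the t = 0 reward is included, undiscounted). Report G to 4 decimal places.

G = 0.5493

t=0: π = [0.1250, 0.2500, 0.2500, 0.3750], E[r] = 0.0000, γ^t·E[r] = 0.000000, running G = 0.000000
t=1: π = [0.1563, 0.2500, 0.2969, 0.2969], E[r] = 0.1094, γ^t·E[r] = 0.087500, running G = 0.087500
t=2: π = [0.1621, 0.2695, 0.2734, 0.2949], E[r] = 0.2148, γ^t·E[r] = 0.137500, running G = 0.225000
t=3: π = [0.1592, 0.2676, 0.2698, 0.3035], E[r] = 0.1936, γ^t·E[r] = 0.099125, running G = 0.324125
t=4: π = [0.1587, 0.2657, 0.2725, 0.3031], E[r] = 0.1841, γ^t·E[r] = 0.075400, running G = 0.399525
t=5: π = [0.1591, 0.2660, 0.2727, 0.3022], E[r] = 0.1870, γ^t·E[r] = 0.061269, running G = 0.460794
t=6: π = [0.1591, 0.2662, 0.2724, 0.3023], E[r] = 0.1878, γ^t·E[r] = 0.049226, running G = 0.510020
t=7: π = [0.1591, 0.2662, 0.2724, 0.3024], E[r] = 0.1874, γ^t·E[r] = 0.039305, running G = 0.549324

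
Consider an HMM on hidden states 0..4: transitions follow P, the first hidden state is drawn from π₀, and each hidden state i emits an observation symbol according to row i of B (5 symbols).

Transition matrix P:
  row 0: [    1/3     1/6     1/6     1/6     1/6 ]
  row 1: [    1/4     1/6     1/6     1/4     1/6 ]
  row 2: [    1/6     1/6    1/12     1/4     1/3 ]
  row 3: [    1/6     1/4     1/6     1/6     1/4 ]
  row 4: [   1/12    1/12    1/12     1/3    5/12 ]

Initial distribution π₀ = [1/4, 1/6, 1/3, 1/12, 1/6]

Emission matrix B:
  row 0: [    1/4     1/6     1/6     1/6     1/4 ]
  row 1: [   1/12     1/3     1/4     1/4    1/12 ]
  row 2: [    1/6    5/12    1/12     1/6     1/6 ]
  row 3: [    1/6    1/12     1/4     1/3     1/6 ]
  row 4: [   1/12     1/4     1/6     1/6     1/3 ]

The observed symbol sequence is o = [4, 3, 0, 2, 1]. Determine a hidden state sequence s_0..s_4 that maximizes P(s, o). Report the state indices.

t=0: δ = [6.250e-02, 1.389e-02, 5.556e-02, 1.389e-02, 5.556e-02]  (obs o_0=4)
t=1: δ = [3.472e-03, 2.604e-03, 1.736e-03, 6.173e-03, 3.858e-03]  ψ = [0, 0, 0, 4, 4]  (obs o_1=3)
t=2: δ = [2.894e-04, 1.286e-04, 1.715e-04, 2.143e-04, 1.340e-04]  ψ = [0, 3, 3, 4, 4]  (obs o_2=0)
t=3: δ = [1.608e-05, 1.340e-05, 4.019e-06, 1.206e-05, 9.526e-06]  ψ = [0, 3, 0, 0, 2]  (obs o_3=2)
t=4: δ = [8.931e-07, 1.005e-06, 1.116e-06, 2.791e-07, 9.923e-07]  ψ = [0, 3, 0, 1, 4]  (obs o_4=1)
backtrack: best end state = 2; path = [0, 0, 0, 0, 2]

path = [0, 0, 0, 0, 2]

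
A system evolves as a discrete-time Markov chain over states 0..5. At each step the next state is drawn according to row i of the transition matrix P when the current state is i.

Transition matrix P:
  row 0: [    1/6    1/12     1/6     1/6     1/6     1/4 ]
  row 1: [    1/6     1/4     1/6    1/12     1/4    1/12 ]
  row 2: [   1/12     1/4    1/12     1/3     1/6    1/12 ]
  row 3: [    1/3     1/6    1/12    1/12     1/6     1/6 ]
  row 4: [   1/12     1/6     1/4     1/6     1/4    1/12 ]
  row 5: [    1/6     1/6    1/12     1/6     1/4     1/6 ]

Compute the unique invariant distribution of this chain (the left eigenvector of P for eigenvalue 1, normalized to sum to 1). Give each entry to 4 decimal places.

π = [0.1640, 0.1803, 0.1471, 0.1626, 0.2105, 0.1355]

Balance equations π_j = Σ_i π_i·P[i][j]:
  π_0 = 1/6·π_0 + 1/6·π_1 + 1/12·π_2 + 1/3·π_3 + 1/12·π_4 + 1/6·π_5
  π_1 = 1/12·π_0 + 1/4·π_1 + 1/4·π_2 + 1/6·π_3 + 1/6·π_4 + 1/6·π_5
  π_2 = 1/6·π_0 + 1/6·π_1 + 1/12·π_2 + 1/12·π_3 + 1/4·π_4 + 1/12·π_5
  π_3 = 1/6·π_0 + 1/12·π_1 + 1/3·π_2 + 1/12·π_3 + 1/6·π_4 + 1/6·π_5
  π_4 = 1/6·π_0 + 1/4·π_1 + 1/6·π_2 + 1/6·π_3 + 1/4·π_4 + 1/4·π_5
  normalize: π_0 + π_1 + π_2 + π_3 + π_4 + π_5 = 1
Solving the linear system gives exactly π = [5807/35416, 6385/35416, 2605/17708, 5759/35416, 4/19, 4799/35416].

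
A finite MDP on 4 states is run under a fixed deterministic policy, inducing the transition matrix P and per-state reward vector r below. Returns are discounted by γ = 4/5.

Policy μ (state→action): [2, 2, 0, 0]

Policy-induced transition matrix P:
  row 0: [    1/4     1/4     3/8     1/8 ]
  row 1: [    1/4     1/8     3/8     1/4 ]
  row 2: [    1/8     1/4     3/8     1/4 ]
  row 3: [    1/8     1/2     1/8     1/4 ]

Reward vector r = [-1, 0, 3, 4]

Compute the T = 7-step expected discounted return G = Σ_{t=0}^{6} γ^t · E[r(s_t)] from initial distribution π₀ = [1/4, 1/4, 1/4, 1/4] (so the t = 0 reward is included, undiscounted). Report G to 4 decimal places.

G = 6.4194

t=0: π = [0.2500, 0.2500, 0.2500, 0.2500], E[r] = 1.5000, γ^t·E[r] = 1.500000, running G = 1.500000
t=1: π = [0.1875, 0.2813, 0.3125, 0.2188], E[r] = 1.6250, γ^t·E[r] = 1.300000, running G = 2.800000
t=2: π = [0.1836, 0.2695, 0.3203, 0.2266], E[r] = 1.6836, γ^t·E[r] = 1.077500, running G = 3.877500
t=3: π = [0.1816, 0.2729, 0.3184, 0.2271], E[r] = 1.6816, γ^t·E[r] = 0.861000, running G = 4.738500
t=4: π = [0.1818, 0.2726, 0.3182, 0.2273], E[r] = 1.6821, γ^t·E[r] = 0.688975, running G = 5.427475
t=5: π = [0.1818, 0.2727, 0.3182, 0.2273], E[r] = 1.6818, γ^t·E[r] = 0.551095, running G = 5.978570
t=6: π = [0.1818, 0.2727, 0.3182, 0.2273], E[r] = 1.6818, γ^t·E[r] = 0.440880, running G = 6.419450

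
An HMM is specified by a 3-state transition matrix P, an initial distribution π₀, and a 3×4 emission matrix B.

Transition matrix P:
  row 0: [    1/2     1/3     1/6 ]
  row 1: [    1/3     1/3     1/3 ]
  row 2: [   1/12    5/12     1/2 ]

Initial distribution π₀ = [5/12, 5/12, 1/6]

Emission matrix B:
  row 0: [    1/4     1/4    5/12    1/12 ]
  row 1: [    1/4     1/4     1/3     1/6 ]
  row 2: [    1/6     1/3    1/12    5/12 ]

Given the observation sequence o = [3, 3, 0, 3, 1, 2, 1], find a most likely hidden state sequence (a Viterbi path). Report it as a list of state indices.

t=0: δ = [3.472e-02, 6.944e-02, 6.944e-02]  (obs o_0=3)
t=1: δ = [1.929e-03, 4.823e-03, 1.447e-02]  ψ = [1, 2, 2]  (obs o_1=3)
t=2: δ = [4.019e-04, 1.507e-03, 1.206e-03]  ψ = [1, 2, 2]  (obs o_2=0)
t=3: δ = [4.186e-05, 8.372e-05, 2.512e-04]  ψ = [1, 1, 2]  (obs o_3=3)
t=4: δ = [6.977e-06, 2.616e-05, 4.186e-05]  ψ = [1, 2, 2]  (obs o_4=1)
t=5: δ = [3.634e-06, 5.814e-06, 1.744e-06]  ψ = [1, 2, 2]  (obs o_5=2)
t=6: δ = [4.845e-07, 4.845e-07, 6.460e-07]  ψ = [1, 1, 1]  (obs o_6=1)
backtrack: best end state = 2; path = [2, 2, 2, 2, 2, 1, 2]

path = [2, 2, 2, 2, 2, 1, 2]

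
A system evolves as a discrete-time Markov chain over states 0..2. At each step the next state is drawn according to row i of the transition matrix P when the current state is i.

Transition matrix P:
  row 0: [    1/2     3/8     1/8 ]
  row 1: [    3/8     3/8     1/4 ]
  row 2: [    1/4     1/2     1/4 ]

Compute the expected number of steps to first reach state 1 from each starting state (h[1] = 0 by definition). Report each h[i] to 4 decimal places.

First-step conditioning: h[1] = 0; for i ≠ 1, h[i] = 1 + Σ_k P[i][k]·h[k].
  h[0] = 1 + 1/2·h[0] + 1/8·h[2]
  h[2] = 1 + 1/4·h[0] + 1/4·h[2]
Solving the 2×2 linear system over states ≠ 1 gives exactly h = [28/11, 0, 24/11] (h[1] = 0 is the target).

h = [2.5455, 0.0000, 2.1818]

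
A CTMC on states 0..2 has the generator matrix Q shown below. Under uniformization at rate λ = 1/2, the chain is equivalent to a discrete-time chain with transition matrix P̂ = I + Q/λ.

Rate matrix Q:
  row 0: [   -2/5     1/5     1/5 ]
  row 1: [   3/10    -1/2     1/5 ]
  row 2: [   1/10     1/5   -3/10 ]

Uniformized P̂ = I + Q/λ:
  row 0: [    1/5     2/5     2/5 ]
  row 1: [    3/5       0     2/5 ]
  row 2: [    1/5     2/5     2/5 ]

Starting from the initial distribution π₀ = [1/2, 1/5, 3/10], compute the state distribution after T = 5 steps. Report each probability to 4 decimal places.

π = [0.3134, 0.2866, 0.4000]

t=0: π = [0.5000, 0.2000, 0.3000]
t=1: π = [0.2800, 0.3200, 0.4000]
t=2: π = [0.3280, 0.2720, 0.4000]
t=3: π = [0.3088, 0.2912, 0.4000]
t=4: π = [0.3165, 0.2835, 0.4000]
t=5: π = [0.3134, 0.2866, 0.4000]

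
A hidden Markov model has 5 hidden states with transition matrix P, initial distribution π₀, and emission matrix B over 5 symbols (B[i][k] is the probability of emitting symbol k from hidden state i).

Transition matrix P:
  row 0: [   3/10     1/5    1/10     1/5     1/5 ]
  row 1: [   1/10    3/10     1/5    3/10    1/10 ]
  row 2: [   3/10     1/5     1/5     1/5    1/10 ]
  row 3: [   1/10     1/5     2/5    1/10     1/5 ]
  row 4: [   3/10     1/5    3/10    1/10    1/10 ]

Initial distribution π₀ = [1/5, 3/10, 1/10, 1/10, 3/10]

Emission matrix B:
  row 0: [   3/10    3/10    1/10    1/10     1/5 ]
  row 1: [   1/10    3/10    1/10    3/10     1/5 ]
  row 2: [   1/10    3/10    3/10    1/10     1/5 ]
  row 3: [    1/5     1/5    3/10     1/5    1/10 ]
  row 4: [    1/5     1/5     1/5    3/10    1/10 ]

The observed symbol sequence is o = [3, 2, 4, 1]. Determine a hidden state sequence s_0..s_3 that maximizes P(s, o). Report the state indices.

path = [1, 3, 2, 0]

t=0: δ = [2.000e-02, 9.000e-02, 1.000e-02, 2.000e-02, 9.000e-02]  (obs o_0=3)
t=1: δ = [2.700e-03, 2.700e-03, 8.100e-03, 8.100e-03, 1.800e-03]  ψ = [4, 1, 4, 1, 1]  (obs o_1=2)
t=2: δ = [4.860e-04, 3.240e-04, 6.480e-04, 1.620e-04, 1.620e-04]  ψ = [2, 2, 3, 2, 3]  (obs o_2=4)
t=3: δ = [5.832e-05, 3.888e-05, 3.888e-05, 2.592e-05, 1.944e-05]  ψ = [2, 2, 2, 2, 0]  (obs o_3=1)
backtrack: best end state = 0; path = [1, 3, 2, 0]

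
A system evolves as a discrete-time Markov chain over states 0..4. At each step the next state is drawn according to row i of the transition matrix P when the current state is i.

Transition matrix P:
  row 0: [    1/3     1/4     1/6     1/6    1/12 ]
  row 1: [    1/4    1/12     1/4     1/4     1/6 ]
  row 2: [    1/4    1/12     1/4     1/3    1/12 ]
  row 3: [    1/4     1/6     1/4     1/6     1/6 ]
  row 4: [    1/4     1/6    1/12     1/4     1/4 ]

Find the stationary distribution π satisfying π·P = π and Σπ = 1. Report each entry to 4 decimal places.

Balance equations π_j = Σ_i π_i·P[i][j]:
  π_0 = 1/3·π_0 + 1/4·π_1 + 1/4·π_2 + 1/4·π_3 + 1/4·π_4
  π_1 = 1/4·π_0 + 1/12·π_1 + 1/12·π_2 + 1/6·π_3 + 1/6·π_4
  π_2 = 1/6·π_0 + 1/4·π_1 + 1/4·π_2 + 1/4·π_3 + 1/12·π_4
  π_3 = 1/6·π_0 + 1/4·π_1 + 1/3·π_2 + 1/6·π_3 + 1/4·π_4
  normalize: π_0 + π_1 + π_2 + π_3 + π_4 = 1
Solving the linear system gives exactly π = [3/11, 1479/9295, 146/715, 2096/9295, 9/65].

π = [0.2727, 0.1591, 0.2042, 0.2255, 0.1385]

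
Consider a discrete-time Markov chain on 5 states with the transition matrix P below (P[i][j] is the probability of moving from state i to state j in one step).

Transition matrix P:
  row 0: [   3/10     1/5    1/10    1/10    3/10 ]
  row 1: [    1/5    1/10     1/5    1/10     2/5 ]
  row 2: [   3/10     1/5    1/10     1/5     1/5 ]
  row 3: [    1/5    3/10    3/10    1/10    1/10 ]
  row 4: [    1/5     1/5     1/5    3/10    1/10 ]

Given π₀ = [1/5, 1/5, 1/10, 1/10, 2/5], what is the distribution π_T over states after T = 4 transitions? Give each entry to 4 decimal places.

π = [0.2416, 0.1966, 0.1746, 0.1626, 0.2246]

t=0: π = [0.2000, 0.2000, 0.1000, 0.1000, 0.4000]
t=1: π = [0.2300, 0.1900, 0.1800, 0.1900, 0.2100]
t=2: π = [0.2410, 0.2000, 0.1780, 0.1600, 0.2210]
t=3: π = [0.2419, 0.1960, 0.1741, 0.1620, 0.2260]
t=4: π = [0.2416, 0.1966, 0.1746, 0.1626, 0.2246]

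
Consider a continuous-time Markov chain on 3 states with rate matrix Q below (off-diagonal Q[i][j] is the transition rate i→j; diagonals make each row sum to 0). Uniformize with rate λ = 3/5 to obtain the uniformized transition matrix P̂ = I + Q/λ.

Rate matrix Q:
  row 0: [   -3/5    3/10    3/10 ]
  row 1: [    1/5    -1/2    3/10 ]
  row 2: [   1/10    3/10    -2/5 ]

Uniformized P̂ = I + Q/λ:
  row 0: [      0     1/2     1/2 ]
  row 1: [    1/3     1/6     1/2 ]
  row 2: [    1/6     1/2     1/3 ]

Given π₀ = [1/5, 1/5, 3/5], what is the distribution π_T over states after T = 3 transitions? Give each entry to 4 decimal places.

π = [0.1907, 0.3815, 0.4278]

t=0: π = [0.2000, 0.2000, 0.6000]
t=1: π = [0.1667, 0.4333, 0.4000]
t=2: π = [0.2111, 0.3556, 0.4333]
t=3: π = [0.1907, 0.3815, 0.4278]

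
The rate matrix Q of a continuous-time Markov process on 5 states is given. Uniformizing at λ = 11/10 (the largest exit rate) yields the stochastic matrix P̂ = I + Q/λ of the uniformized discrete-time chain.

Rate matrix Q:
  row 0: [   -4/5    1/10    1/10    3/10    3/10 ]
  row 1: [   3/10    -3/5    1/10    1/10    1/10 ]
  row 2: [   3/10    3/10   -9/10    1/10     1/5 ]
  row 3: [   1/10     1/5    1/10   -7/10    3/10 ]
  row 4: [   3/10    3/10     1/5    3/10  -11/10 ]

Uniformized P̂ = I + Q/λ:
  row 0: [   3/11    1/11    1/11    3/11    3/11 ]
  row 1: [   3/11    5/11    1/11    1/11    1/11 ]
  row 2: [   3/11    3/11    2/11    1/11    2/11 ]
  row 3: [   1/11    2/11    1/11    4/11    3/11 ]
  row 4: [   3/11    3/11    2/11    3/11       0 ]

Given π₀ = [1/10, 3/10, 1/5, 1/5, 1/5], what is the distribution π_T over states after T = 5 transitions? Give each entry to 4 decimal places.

t=0: π = [0.1000, 0.3000, 0.2000, 0.2000, 0.2000]
t=1: π = [0.2364, 0.2909, 0.1273, 0.2000, 0.1455]
t=2: π = [0.2364, 0.2645, 0.1157, 0.2149, 0.1686]
t=3: π = [0.2337, 0.2583, 0.1168, 0.2231, 0.1681]
t=4: π = [0.2322, 0.2569, 0.1168, 0.2248, 0.1693]
t=5: π = [0.2319, 0.2568, 0.1169, 0.2252, 0.1692]

π = [0.2319, 0.2568, 0.1169, 0.2252, 0.1692]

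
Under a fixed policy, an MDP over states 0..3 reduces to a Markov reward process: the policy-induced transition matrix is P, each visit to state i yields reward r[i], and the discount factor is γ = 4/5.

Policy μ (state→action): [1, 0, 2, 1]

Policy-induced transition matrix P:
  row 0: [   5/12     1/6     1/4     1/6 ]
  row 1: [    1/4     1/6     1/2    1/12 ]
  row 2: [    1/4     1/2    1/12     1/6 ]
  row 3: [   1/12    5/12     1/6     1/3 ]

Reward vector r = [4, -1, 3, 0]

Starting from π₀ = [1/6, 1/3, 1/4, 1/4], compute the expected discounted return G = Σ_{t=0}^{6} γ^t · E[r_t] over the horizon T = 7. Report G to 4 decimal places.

t=0: π = [0.1667, 0.3333, 0.2500, 0.2500], E[r] = 1.0833, γ^t·E[r] = 1.083333, running G = 1.083333
t=1: π = [0.2361, 0.3125, 0.2708, 0.1806], E[r] = 1.4444, γ^t·E[r] = 1.155556, running G = 2.238889
t=2: π = [0.2593, 0.3021, 0.2679, 0.1707], E[r] = 1.5388, γ^t·E[r] = 0.984815, running G = 3.223704
t=3: π = [0.2648, 0.2987, 0.2666, 0.1699], E[r] = 1.5603, γ^t·E[r] = 0.798864, running G = 4.022568
t=4: π = [0.2658, 0.2980, 0.2661, 0.1701], E[r] = 1.5634, γ^t·E[r] = 0.640354, running G = 4.662922
t=5: π = [0.2659, 0.2979, 0.2660, 0.1702], E[r] = 1.5639, γ^t·E[r] = 0.512454, running G = 5.175376
t=6: π = [0.2660, 0.2979, 0.2660, 0.1702], E[r] = 1.5638, γ^t·E[r] = 0.409952, running G = 5.585328

G = 5.5853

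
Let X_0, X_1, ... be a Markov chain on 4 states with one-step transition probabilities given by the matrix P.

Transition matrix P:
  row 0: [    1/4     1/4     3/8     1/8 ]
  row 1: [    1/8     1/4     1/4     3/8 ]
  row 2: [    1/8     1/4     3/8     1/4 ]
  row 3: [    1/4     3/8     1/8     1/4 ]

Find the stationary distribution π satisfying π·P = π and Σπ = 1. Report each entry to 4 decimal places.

π = [0.1804, 0.2829, 0.2739, 0.2628]

Balance equations π_j = Σ_i π_i·P[i][j]:
  π_0 = 1/4·π_0 + 1/8·π_1 + 1/8·π_2 + 1/4·π_3
  π_1 = 1/4·π_0 + 1/4·π_1 + 1/4·π_2 + 3/8·π_3
  π_2 = 3/8·π_0 + 1/4·π_1 + 3/8·π_2 + 1/8·π_3
  normalize: π_0 + π_1 + π_2 + π_3 = 1
Solving the linear system gives exactly π = [81/449, 127/449, 123/449, 118/449].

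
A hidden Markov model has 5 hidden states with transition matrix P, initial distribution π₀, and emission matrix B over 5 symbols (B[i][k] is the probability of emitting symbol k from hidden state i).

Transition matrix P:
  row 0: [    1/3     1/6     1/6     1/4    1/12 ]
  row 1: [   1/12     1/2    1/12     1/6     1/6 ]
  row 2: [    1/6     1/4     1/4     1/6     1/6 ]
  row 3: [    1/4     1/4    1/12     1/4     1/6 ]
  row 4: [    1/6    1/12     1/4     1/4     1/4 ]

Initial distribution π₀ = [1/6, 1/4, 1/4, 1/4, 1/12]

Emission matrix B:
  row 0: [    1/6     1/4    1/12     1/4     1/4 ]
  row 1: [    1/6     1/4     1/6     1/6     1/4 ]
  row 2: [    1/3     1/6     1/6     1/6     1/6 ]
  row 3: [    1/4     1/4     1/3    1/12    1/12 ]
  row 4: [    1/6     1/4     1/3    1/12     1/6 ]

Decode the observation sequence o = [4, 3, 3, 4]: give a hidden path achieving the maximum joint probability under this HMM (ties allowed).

path = [1, 1, 1, 1]

t=0: δ = [4.167e-02, 6.250e-02, 4.167e-02, 2.083e-02, 1.389e-02]  (obs o_0=4)
t=1: δ = [3.472e-03, 5.208e-03, 1.736e-03, 8.681e-04, 8.681e-04]  ψ = [0, 1, 2, 0, 1]  (obs o_1=3)
t=2: δ = [2.894e-04, 4.340e-04, 9.645e-05, 7.234e-05, 7.234e-05]  ψ = [0, 1, 0, 0, 1]  (obs o_2=3)
t=3: δ = [2.411e-05, 5.425e-05, 8.038e-06, 6.028e-06, 1.206e-05]  ψ = [0, 1, 0, 0, 1]  (obs o_3=4)
backtrack: best end state = 1; path = [1, 1, 1, 1]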